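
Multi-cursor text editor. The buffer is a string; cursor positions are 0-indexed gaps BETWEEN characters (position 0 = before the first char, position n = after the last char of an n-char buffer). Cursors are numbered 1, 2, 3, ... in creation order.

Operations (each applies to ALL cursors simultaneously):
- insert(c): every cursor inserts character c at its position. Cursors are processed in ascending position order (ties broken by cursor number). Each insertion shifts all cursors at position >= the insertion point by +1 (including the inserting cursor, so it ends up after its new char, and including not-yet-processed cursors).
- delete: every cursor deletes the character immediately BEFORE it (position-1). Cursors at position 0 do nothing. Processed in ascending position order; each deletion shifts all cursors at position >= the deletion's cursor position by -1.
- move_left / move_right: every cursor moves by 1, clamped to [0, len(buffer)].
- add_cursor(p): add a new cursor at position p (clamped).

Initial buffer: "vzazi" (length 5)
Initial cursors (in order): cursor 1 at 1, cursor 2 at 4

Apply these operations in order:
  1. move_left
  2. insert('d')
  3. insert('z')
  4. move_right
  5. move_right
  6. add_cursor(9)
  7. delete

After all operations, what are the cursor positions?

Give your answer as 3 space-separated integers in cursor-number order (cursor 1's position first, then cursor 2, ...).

Answer: 3 6 6

Derivation:
After op 1 (move_left): buffer="vzazi" (len 5), cursors c1@0 c2@3, authorship .....
After op 2 (insert('d')): buffer="dvzadzi" (len 7), cursors c1@1 c2@5, authorship 1...2..
After op 3 (insert('z')): buffer="dzvzadzzi" (len 9), cursors c1@2 c2@7, authorship 11...22..
After op 4 (move_right): buffer="dzvzadzzi" (len 9), cursors c1@3 c2@8, authorship 11...22..
After op 5 (move_right): buffer="dzvzadzzi" (len 9), cursors c1@4 c2@9, authorship 11...22..
After op 6 (add_cursor(9)): buffer="dzvzadzzi" (len 9), cursors c1@4 c2@9 c3@9, authorship 11...22..
After op 7 (delete): buffer="dzvadz" (len 6), cursors c1@3 c2@6 c3@6, authorship 11..22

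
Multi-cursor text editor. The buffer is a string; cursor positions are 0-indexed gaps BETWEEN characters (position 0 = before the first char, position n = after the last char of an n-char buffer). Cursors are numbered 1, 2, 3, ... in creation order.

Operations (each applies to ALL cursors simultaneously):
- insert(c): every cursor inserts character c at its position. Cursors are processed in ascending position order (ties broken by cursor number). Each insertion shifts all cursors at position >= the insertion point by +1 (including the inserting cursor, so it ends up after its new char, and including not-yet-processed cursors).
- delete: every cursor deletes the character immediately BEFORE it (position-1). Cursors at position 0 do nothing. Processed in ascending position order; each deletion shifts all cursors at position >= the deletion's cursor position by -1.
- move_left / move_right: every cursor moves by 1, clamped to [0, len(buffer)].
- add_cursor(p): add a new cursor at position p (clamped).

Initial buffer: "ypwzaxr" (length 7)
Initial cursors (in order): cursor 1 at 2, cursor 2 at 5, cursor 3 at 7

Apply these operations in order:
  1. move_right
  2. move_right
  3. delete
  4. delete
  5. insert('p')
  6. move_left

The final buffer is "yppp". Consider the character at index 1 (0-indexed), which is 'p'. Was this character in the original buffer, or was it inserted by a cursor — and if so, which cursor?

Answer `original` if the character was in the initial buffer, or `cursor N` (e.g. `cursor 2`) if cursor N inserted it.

Answer: cursor 1

Derivation:
After op 1 (move_right): buffer="ypwzaxr" (len 7), cursors c1@3 c2@6 c3@7, authorship .......
After op 2 (move_right): buffer="ypwzaxr" (len 7), cursors c1@4 c2@7 c3@7, authorship .......
After op 3 (delete): buffer="ypwa" (len 4), cursors c1@3 c2@4 c3@4, authorship ....
After op 4 (delete): buffer="y" (len 1), cursors c1@1 c2@1 c3@1, authorship .
After op 5 (insert('p')): buffer="yppp" (len 4), cursors c1@4 c2@4 c3@4, authorship .123
After op 6 (move_left): buffer="yppp" (len 4), cursors c1@3 c2@3 c3@3, authorship .123
Authorship (.=original, N=cursor N): . 1 2 3
Index 1: author = 1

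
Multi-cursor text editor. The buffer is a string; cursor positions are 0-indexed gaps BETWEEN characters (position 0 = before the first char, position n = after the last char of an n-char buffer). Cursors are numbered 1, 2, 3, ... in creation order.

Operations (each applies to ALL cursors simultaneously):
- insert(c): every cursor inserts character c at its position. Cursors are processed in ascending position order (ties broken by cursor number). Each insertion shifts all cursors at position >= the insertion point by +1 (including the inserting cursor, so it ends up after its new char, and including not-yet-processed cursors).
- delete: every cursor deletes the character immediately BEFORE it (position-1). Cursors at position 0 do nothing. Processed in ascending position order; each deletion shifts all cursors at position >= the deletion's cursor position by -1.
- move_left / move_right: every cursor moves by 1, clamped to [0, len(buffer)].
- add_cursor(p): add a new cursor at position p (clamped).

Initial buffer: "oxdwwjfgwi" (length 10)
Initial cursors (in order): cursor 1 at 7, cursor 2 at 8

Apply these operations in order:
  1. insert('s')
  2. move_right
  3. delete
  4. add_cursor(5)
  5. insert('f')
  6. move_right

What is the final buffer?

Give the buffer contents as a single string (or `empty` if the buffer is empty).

Answer: oxdwwfjfsfsfi

Derivation:
After op 1 (insert('s')): buffer="oxdwwjfsgswi" (len 12), cursors c1@8 c2@10, authorship .......1.2..
After op 2 (move_right): buffer="oxdwwjfsgswi" (len 12), cursors c1@9 c2@11, authorship .......1.2..
After op 3 (delete): buffer="oxdwwjfssi" (len 10), cursors c1@8 c2@9, authorship .......12.
After op 4 (add_cursor(5)): buffer="oxdwwjfssi" (len 10), cursors c3@5 c1@8 c2@9, authorship .......12.
After op 5 (insert('f')): buffer="oxdwwfjfsfsfi" (len 13), cursors c3@6 c1@10 c2@12, authorship .....3..1122.
After op 6 (move_right): buffer="oxdwwfjfsfsfi" (len 13), cursors c3@7 c1@11 c2@13, authorship .....3..1122.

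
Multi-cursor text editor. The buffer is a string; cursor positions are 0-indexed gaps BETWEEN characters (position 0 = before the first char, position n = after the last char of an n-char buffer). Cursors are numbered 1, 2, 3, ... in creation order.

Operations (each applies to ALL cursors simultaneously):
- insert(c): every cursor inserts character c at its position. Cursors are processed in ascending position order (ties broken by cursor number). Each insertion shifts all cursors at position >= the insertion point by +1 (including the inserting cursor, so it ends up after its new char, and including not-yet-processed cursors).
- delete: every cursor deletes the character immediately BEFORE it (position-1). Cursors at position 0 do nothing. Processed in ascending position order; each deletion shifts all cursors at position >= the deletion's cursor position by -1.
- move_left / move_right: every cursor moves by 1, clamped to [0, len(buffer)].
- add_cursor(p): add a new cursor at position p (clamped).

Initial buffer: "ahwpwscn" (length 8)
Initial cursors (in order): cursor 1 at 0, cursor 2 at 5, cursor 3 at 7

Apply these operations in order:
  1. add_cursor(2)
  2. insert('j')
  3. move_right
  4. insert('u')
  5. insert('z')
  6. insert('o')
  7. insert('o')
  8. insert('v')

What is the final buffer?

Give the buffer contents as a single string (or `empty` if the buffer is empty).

After op 1 (add_cursor(2)): buffer="ahwpwscn" (len 8), cursors c1@0 c4@2 c2@5 c3@7, authorship ........
After op 2 (insert('j')): buffer="jahjwpwjscjn" (len 12), cursors c1@1 c4@4 c2@8 c3@11, authorship 1..4...2..3.
After op 3 (move_right): buffer="jahjwpwjscjn" (len 12), cursors c1@2 c4@5 c2@9 c3@12, authorship 1..4...2..3.
After op 4 (insert('u')): buffer="jauhjwupwjsucjnu" (len 16), cursors c1@3 c4@7 c2@12 c3@16, authorship 1.1.4.4..2.2.3.3
After op 5 (insert('z')): buffer="jauzhjwuzpwjsuzcjnuz" (len 20), cursors c1@4 c4@9 c2@15 c3@20, authorship 1.11.4.44..2.22.3.33
After op 6 (insert('o')): buffer="jauzohjwuzopwjsuzocjnuzo" (len 24), cursors c1@5 c4@11 c2@18 c3@24, authorship 1.111.4.444..2.222.3.333
After op 7 (insert('o')): buffer="jauzoohjwuzoopwjsuzoocjnuzoo" (len 28), cursors c1@6 c4@13 c2@21 c3@28, authorship 1.1111.4.4444..2.2222.3.3333
After op 8 (insert('v')): buffer="jauzoovhjwuzoovpwjsuzoovcjnuzoov" (len 32), cursors c1@7 c4@15 c2@24 c3@32, authorship 1.11111.4.44444..2.22222.3.33333

Answer: jauzoovhjwuzoovpwjsuzoovcjnuzoov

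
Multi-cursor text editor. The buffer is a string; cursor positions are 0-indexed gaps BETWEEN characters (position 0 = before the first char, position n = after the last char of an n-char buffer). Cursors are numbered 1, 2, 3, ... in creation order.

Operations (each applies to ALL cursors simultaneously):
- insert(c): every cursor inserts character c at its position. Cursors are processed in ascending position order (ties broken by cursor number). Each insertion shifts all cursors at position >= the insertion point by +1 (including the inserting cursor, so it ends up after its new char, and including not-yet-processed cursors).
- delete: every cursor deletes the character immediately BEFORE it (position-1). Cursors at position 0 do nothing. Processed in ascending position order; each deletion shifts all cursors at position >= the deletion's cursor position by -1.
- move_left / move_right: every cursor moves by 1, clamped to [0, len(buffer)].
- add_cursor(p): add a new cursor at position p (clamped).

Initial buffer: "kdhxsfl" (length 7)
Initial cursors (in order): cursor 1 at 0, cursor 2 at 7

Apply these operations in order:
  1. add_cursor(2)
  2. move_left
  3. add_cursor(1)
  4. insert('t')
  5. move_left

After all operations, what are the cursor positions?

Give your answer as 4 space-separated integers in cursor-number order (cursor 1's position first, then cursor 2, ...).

Answer: 0 9 3 3

Derivation:
After op 1 (add_cursor(2)): buffer="kdhxsfl" (len 7), cursors c1@0 c3@2 c2@7, authorship .......
After op 2 (move_left): buffer="kdhxsfl" (len 7), cursors c1@0 c3@1 c2@6, authorship .......
After op 3 (add_cursor(1)): buffer="kdhxsfl" (len 7), cursors c1@0 c3@1 c4@1 c2@6, authorship .......
After op 4 (insert('t')): buffer="tkttdhxsftl" (len 11), cursors c1@1 c3@4 c4@4 c2@10, authorship 1.34.....2.
After op 5 (move_left): buffer="tkttdhxsftl" (len 11), cursors c1@0 c3@3 c4@3 c2@9, authorship 1.34.....2.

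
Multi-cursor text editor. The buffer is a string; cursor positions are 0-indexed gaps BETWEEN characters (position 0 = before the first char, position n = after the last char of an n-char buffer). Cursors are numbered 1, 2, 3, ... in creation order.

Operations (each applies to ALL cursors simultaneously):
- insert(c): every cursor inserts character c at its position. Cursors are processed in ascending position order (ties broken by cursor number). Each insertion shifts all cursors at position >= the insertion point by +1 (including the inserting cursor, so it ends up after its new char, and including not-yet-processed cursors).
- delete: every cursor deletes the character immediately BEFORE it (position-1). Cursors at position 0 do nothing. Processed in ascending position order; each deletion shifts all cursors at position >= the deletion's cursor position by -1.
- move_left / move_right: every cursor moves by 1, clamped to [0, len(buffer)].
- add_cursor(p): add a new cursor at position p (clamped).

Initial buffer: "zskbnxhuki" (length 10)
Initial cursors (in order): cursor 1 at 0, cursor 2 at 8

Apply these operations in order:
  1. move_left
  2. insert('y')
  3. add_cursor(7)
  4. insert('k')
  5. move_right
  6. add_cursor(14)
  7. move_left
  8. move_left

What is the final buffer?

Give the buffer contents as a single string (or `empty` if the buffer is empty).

After op 1 (move_left): buffer="zskbnxhuki" (len 10), cursors c1@0 c2@7, authorship ..........
After op 2 (insert('y')): buffer="yzskbnxhyuki" (len 12), cursors c1@1 c2@9, authorship 1.......2...
After op 3 (add_cursor(7)): buffer="yzskbnxhyuki" (len 12), cursors c1@1 c3@7 c2@9, authorship 1.......2...
After op 4 (insert('k')): buffer="ykzskbnxkhykuki" (len 15), cursors c1@2 c3@9 c2@12, authorship 11......3.22...
After op 5 (move_right): buffer="ykzskbnxkhykuki" (len 15), cursors c1@3 c3@10 c2@13, authorship 11......3.22...
After op 6 (add_cursor(14)): buffer="ykzskbnxkhykuki" (len 15), cursors c1@3 c3@10 c2@13 c4@14, authorship 11......3.22...
After op 7 (move_left): buffer="ykzskbnxkhykuki" (len 15), cursors c1@2 c3@9 c2@12 c4@13, authorship 11......3.22...
After op 8 (move_left): buffer="ykzskbnxkhykuki" (len 15), cursors c1@1 c3@8 c2@11 c4@12, authorship 11......3.22...

Answer: ykzskbnxkhykuki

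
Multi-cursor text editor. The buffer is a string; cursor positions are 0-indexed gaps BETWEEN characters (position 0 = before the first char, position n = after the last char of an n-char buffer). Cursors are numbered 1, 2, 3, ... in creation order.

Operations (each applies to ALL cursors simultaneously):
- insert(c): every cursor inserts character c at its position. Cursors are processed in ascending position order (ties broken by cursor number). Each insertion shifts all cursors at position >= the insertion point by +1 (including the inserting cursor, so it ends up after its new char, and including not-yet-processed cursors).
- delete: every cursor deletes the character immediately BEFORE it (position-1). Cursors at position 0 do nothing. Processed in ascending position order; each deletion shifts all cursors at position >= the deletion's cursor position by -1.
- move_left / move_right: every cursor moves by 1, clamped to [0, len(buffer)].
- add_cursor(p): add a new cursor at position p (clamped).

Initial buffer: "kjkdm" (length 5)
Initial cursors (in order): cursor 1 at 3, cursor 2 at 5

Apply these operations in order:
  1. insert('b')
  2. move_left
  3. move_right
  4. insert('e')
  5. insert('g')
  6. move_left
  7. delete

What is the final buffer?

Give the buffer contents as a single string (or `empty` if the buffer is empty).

Answer: kjkbgdmbg

Derivation:
After op 1 (insert('b')): buffer="kjkbdmb" (len 7), cursors c1@4 c2@7, authorship ...1..2
After op 2 (move_left): buffer="kjkbdmb" (len 7), cursors c1@3 c2@6, authorship ...1..2
After op 3 (move_right): buffer="kjkbdmb" (len 7), cursors c1@4 c2@7, authorship ...1..2
After op 4 (insert('e')): buffer="kjkbedmbe" (len 9), cursors c1@5 c2@9, authorship ...11..22
After op 5 (insert('g')): buffer="kjkbegdmbeg" (len 11), cursors c1@6 c2@11, authorship ...111..222
After op 6 (move_left): buffer="kjkbegdmbeg" (len 11), cursors c1@5 c2@10, authorship ...111..222
After op 7 (delete): buffer="kjkbgdmbg" (len 9), cursors c1@4 c2@8, authorship ...11..22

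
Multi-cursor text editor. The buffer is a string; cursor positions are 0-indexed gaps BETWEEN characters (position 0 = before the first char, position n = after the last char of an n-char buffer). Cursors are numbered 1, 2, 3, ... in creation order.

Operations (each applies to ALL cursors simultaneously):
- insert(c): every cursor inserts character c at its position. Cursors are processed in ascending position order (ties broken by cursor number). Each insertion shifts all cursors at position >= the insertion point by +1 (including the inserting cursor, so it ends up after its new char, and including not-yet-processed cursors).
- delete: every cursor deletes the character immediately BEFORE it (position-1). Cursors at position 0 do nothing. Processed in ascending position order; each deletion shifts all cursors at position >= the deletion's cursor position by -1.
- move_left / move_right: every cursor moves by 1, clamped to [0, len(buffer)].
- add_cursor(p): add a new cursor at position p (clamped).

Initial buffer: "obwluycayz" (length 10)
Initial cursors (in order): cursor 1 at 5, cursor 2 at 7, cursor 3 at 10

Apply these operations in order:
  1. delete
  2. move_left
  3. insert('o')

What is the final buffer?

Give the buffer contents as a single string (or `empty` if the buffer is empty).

Answer: obwoloyaoy

Derivation:
After op 1 (delete): buffer="obwlyay" (len 7), cursors c1@4 c2@5 c3@7, authorship .......
After op 2 (move_left): buffer="obwlyay" (len 7), cursors c1@3 c2@4 c3@6, authorship .......
After op 3 (insert('o')): buffer="obwoloyaoy" (len 10), cursors c1@4 c2@6 c3@9, authorship ...1.2..3.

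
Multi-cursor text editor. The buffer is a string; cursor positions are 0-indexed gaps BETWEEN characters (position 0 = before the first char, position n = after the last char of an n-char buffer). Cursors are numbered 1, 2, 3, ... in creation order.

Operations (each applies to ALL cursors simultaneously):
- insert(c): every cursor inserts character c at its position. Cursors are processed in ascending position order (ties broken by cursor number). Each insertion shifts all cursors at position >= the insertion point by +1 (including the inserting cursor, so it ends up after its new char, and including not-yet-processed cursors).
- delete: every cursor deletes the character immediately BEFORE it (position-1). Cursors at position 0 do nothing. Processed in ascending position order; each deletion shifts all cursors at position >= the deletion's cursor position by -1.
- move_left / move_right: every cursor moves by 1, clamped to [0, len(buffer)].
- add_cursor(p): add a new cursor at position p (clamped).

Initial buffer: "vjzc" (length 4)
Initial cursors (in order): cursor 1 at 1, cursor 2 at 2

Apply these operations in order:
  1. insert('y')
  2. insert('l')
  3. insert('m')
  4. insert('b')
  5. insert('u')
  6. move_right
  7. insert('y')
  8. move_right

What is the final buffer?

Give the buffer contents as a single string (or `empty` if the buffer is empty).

Answer: vylmbujyylmbuzyc

Derivation:
After op 1 (insert('y')): buffer="vyjyzc" (len 6), cursors c1@2 c2@4, authorship .1.2..
After op 2 (insert('l')): buffer="vyljylzc" (len 8), cursors c1@3 c2@6, authorship .11.22..
After op 3 (insert('m')): buffer="vylmjylmzc" (len 10), cursors c1@4 c2@8, authorship .111.222..
After op 4 (insert('b')): buffer="vylmbjylmbzc" (len 12), cursors c1@5 c2@10, authorship .1111.2222..
After op 5 (insert('u')): buffer="vylmbujylmbuzc" (len 14), cursors c1@6 c2@12, authorship .11111.22222..
After op 6 (move_right): buffer="vylmbujylmbuzc" (len 14), cursors c1@7 c2@13, authorship .11111.22222..
After op 7 (insert('y')): buffer="vylmbujyylmbuzyc" (len 16), cursors c1@8 c2@15, authorship .11111.122222.2.
After op 8 (move_right): buffer="vylmbujyylmbuzyc" (len 16), cursors c1@9 c2@16, authorship .11111.122222.2.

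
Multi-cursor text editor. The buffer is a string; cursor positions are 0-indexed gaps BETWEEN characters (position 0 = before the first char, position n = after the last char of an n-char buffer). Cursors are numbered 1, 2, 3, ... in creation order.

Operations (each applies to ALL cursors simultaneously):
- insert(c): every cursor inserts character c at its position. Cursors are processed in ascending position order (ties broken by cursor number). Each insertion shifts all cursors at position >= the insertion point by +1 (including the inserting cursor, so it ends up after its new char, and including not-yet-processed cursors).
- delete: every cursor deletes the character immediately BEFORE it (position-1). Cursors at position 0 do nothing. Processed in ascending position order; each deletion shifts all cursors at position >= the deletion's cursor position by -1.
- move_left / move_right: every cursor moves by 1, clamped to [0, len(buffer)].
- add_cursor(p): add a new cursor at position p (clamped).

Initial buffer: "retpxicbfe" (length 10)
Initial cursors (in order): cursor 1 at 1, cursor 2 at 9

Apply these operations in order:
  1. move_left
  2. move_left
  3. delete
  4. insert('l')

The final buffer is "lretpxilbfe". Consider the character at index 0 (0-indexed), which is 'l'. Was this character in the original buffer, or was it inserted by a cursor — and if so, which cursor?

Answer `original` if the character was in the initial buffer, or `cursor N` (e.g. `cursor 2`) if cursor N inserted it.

Answer: cursor 1

Derivation:
After op 1 (move_left): buffer="retpxicbfe" (len 10), cursors c1@0 c2@8, authorship ..........
After op 2 (move_left): buffer="retpxicbfe" (len 10), cursors c1@0 c2@7, authorship ..........
After op 3 (delete): buffer="retpxibfe" (len 9), cursors c1@0 c2@6, authorship .........
After op 4 (insert('l')): buffer="lretpxilbfe" (len 11), cursors c1@1 c2@8, authorship 1......2...
Authorship (.=original, N=cursor N): 1 . . . . . . 2 . . .
Index 0: author = 1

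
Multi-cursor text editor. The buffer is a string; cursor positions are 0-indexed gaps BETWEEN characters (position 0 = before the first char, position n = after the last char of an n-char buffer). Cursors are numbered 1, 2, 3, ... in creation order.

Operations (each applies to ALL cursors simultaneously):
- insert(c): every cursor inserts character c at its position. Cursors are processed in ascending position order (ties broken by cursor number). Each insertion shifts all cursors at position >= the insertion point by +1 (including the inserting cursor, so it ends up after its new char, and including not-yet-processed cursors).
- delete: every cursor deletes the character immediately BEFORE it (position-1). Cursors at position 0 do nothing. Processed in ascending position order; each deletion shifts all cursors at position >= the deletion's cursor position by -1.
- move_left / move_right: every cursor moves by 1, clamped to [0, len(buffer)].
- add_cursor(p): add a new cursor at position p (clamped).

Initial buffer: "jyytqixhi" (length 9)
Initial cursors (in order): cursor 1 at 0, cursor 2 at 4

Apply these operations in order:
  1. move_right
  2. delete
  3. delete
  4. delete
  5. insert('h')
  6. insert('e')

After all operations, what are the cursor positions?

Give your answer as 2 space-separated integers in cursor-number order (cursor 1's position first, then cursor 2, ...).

After op 1 (move_right): buffer="jyytqixhi" (len 9), cursors c1@1 c2@5, authorship .........
After op 2 (delete): buffer="yytixhi" (len 7), cursors c1@0 c2@3, authorship .......
After op 3 (delete): buffer="yyixhi" (len 6), cursors c1@0 c2@2, authorship ......
After op 4 (delete): buffer="yixhi" (len 5), cursors c1@0 c2@1, authorship .....
After op 5 (insert('h')): buffer="hyhixhi" (len 7), cursors c1@1 c2@3, authorship 1.2....
After op 6 (insert('e')): buffer="heyheixhi" (len 9), cursors c1@2 c2@5, authorship 11.22....

Answer: 2 5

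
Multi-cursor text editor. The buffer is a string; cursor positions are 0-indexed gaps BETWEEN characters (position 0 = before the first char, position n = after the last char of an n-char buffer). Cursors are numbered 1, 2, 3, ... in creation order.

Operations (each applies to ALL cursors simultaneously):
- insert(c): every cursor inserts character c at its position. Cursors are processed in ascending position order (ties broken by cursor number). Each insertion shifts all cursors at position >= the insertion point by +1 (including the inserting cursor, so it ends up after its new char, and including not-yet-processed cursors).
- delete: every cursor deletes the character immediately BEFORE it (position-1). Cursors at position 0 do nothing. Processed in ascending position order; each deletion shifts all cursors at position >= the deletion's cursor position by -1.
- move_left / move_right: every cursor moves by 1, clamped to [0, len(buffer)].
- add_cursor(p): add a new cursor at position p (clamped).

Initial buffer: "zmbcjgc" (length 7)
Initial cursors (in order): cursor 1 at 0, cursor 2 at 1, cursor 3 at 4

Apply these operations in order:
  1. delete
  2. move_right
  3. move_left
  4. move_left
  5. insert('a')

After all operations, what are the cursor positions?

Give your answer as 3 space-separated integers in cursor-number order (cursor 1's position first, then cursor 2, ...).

Answer: 2 2 4

Derivation:
After op 1 (delete): buffer="mbjgc" (len 5), cursors c1@0 c2@0 c3@2, authorship .....
After op 2 (move_right): buffer="mbjgc" (len 5), cursors c1@1 c2@1 c3@3, authorship .....
After op 3 (move_left): buffer="mbjgc" (len 5), cursors c1@0 c2@0 c3@2, authorship .....
After op 4 (move_left): buffer="mbjgc" (len 5), cursors c1@0 c2@0 c3@1, authorship .....
After op 5 (insert('a')): buffer="aamabjgc" (len 8), cursors c1@2 c2@2 c3@4, authorship 12.3....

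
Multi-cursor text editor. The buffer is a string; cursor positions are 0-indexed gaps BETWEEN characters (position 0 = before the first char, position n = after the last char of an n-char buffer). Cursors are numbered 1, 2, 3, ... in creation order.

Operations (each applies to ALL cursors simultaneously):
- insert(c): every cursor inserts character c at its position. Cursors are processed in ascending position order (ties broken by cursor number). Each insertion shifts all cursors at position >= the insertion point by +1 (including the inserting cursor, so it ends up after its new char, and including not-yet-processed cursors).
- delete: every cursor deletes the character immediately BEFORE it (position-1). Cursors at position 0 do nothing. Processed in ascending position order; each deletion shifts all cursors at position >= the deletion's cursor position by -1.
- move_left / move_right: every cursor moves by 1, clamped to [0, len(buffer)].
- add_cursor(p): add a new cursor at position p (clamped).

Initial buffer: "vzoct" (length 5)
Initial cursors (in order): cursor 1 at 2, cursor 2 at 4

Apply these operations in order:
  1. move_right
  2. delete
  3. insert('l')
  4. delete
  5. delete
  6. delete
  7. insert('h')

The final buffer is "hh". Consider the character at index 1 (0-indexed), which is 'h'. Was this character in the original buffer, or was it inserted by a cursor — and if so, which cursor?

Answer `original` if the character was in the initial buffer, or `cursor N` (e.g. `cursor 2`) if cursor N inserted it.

After op 1 (move_right): buffer="vzoct" (len 5), cursors c1@3 c2@5, authorship .....
After op 2 (delete): buffer="vzc" (len 3), cursors c1@2 c2@3, authorship ...
After op 3 (insert('l')): buffer="vzlcl" (len 5), cursors c1@3 c2@5, authorship ..1.2
After op 4 (delete): buffer="vzc" (len 3), cursors c1@2 c2@3, authorship ...
After op 5 (delete): buffer="v" (len 1), cursors c1@1 c2@1, authorship .
After op 6 (delete): buffer="" (len 0), cursors c1@0 c2@0, authorship 
After op 7 (insert('h')): buffer="hh" (len 2), cursors c1@2 c2@2, authorship 12
Authorship (.=original, N=cursor N): 1 2
Index 1: author = 2

Answer: cursor 2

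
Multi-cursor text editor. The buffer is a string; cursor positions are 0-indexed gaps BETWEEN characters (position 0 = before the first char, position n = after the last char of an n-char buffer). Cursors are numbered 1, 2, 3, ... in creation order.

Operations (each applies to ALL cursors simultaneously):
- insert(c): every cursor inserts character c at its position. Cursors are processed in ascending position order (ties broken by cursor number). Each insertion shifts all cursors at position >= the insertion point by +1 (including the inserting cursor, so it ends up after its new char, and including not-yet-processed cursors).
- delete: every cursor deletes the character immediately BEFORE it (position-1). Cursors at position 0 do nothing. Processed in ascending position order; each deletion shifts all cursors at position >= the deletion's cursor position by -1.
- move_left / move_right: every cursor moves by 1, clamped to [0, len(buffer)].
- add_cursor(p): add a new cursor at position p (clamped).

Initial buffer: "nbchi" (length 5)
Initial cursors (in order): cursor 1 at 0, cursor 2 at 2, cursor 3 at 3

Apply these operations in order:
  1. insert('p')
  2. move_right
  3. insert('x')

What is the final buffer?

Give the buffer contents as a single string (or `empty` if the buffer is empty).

After op 1 (insert('p')): buffer="pnbpcphi" (len 8), cursors c1@1 c2@4 c3@6, authorship 1..2.3..
After op 2 (move_right): buffer="pnbpcphi" (len 8), cursors c1@2 c2@5 c3@7, authorship 1..2.3..
After op 3 (insert('x')): buffer="pnxbpcxphxi" (len 11), cursors c1@3 c2@7 c3@10, authorship 1.1.2.23.3.

Answer: pnxbpcxphxi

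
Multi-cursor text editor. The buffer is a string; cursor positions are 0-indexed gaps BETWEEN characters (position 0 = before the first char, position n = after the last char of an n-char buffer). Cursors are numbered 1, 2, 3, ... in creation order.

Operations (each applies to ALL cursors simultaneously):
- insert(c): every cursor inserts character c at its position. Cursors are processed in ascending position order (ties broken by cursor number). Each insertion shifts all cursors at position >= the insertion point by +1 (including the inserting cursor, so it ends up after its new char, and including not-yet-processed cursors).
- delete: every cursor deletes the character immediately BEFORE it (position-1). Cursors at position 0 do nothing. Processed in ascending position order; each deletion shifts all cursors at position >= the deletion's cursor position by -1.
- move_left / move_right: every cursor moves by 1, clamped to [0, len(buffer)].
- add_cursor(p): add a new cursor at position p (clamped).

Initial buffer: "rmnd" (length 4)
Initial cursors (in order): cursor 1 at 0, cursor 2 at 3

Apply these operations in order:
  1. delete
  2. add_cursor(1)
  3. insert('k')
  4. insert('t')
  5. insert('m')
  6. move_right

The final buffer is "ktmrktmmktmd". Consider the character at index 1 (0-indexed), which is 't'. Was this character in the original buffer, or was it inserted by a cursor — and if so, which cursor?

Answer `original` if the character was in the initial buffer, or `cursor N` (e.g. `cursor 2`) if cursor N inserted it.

After op 1 (delete): buffer="rmd" (len 3), cursors c1@0 c2@2, authorship ...
After op 2 (add_cursor(1)): buffer="rmd" (len 3), cursors c1@0 c3@1 c2@2, authorship ...
After op 3 (insert('k')): buffer="krkmkd" (len 6), cursors c1@1 c3@3 c2@5, authorship 1.3.2.
After op 4 (insert('t')): buffer="ktrktmktd" (len 9), cursors c1@2 c3@5 c2@8, authorship 11.33.22.
After op 5 (insert('m')): buffer="ktmrktmmktmd" (len 12), cursors c1@3 c3@7 c2@11, authorship 111.333.222.
After op 6 (move_right): buffer="ktmrktmmktmd" (len 12), cursors c1@4 c3@8 c2@12, authorship 111.333.222.
Authorship (.=original, N=cursor N): 1 1 1 . 3 3 3 . 2 2 2 .
Index 1: author = 1

Answer: cursor 1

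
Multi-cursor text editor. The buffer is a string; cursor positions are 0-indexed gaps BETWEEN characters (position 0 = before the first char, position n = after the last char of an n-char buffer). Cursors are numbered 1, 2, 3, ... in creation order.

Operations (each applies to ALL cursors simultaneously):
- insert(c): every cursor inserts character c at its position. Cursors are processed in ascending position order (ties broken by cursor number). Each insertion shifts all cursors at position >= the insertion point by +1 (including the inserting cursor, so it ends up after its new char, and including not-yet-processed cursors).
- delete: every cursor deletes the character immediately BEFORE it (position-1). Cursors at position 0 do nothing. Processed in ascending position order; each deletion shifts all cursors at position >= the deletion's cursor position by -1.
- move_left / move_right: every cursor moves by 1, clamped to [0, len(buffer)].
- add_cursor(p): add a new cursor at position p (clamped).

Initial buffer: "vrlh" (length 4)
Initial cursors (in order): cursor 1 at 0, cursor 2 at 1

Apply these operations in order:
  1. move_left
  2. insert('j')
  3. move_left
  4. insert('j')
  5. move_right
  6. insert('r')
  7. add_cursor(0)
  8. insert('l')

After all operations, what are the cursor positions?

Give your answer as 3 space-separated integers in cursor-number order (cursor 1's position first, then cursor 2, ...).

After op 1 (move_left): buffer="vrlh" (len 4), cursors c1@0 c2@0, authorship ....
After op 2 (insert('j')): buffer="jjvrlh" (len 6), cursors c1@2 c2@2, authorship 12....
After op 3 (move_left): buffer="jjvrlh" (len 6), cursors c1@1 c2@1, authorship 12....
After op 4 (insert('j')): buffer="jjjjvrlh" (len 8), cursors c1@3 c2@3, authorship 1122....
After op 5 (move_right): buffer="jjjjvrlh" (len 8), cursors c1@4 c2@4, authorship 1122....
After op 6 (insert('r')): buffer="jjjjrrvrlh" (len 10), cursors c1@6 c2@6, authorship 112212....
After op 7 (add_cursor(0)): buffer="jjjjrrvrlh" (len 10), cursors c3@0 c1@6 c2@6, authorship 112212....
After op 8 (insert('l')): buffer="ljjjjrrllvrlh" (len 13), cursors c3@1 c1@9 c2@9, authorship 311221212....

Answer: 9 9 1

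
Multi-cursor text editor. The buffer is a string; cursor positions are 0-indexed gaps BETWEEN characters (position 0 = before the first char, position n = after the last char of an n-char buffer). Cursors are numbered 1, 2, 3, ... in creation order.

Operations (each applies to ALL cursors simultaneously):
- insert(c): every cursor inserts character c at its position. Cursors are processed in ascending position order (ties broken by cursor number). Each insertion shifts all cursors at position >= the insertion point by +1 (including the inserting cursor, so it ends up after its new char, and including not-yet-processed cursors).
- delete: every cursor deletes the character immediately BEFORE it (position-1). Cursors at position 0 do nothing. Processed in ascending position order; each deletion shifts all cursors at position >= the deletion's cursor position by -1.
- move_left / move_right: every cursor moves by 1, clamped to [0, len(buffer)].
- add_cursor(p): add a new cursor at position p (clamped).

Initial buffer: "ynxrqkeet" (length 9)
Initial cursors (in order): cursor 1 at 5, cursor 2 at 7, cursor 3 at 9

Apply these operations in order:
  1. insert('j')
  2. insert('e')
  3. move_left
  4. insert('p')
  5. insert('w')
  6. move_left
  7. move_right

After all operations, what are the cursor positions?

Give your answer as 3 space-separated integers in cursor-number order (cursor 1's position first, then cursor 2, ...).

After op 1 (insert('j')): buffer="ynxrqjkejetj" (len 12), cursors c1@6 c2@9 c3@12, authorship .....1..2..3
After op 2 (insert('e')): buffer="ynxrqjekejeetje" (len 15), cursors c1@7 c2@11 c3@15, authorship .....11..22..33
After op 3 (move_left): buffer="ynxrqjekejeetje" (len 15), cursors c1@6 c2@10 c3@14, authorship .....11..22..33
After op 4 (insert('p')): buffer="ynxrqjpekejpeetjpe" (len 18), cursors c1@7 c2@12 c3@17, authorship .....111..222..333
After op 5 (insert('w')): buffer="ynxrqjpwekejpweetjpwe" (len 21), cursors c1@8 c2@14 c3@20, authorship .....1111..2222..3333
After op 6 (move_left): buffer="ynxrqjpwekejpweetjpwe" (len 21), cursors c1@7 c2@13 c3@19, authorship .....1111..2222..3333
After op 7 (move_right): buffer="ynxrqjpwekejpweetjpwe" (len 21), cursors c1@8 c2@14 c3@20, authorship .....1111..2222..3333

Answer: 8 14 20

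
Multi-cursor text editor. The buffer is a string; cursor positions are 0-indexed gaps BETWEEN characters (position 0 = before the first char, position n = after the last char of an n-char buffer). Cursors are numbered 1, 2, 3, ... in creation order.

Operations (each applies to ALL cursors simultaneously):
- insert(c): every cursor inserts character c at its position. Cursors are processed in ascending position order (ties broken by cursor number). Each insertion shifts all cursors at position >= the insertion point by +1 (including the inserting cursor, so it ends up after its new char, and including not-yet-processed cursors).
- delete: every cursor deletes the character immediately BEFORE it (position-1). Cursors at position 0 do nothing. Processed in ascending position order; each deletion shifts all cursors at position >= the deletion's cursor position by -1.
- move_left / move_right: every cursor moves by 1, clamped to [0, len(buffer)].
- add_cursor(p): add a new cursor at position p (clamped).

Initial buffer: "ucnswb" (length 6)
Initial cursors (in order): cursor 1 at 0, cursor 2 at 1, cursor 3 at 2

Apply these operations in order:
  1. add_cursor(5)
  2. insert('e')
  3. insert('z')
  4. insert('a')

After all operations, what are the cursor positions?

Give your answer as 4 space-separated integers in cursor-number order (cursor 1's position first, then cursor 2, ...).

Answer: 3 7 11 17

Derivation:
After op 1 (add_cursor(5)): buffer="ucnswb" (len 6), cursors c1@0 c2@1 c3@2 c4@5, authorship ......
After op 2 (insert('e')): buffer="euecensweb" (len 10), cursors c1@1 c2@3 c3@5 c4@9, authorship 1.2.3...4.
After op 3 (insert('z')): buffer="ezuezceznswezb" (len 14), cursors c1@2 c2@5 c3@8 c4@13, authorship 11.22.33...44.
After op 4 (insert('a')): buffer="ezauezacezanswezab" (len 18), cursors c1@3 c2@7 c3@11 c4@17, authorship 111.222.333...444.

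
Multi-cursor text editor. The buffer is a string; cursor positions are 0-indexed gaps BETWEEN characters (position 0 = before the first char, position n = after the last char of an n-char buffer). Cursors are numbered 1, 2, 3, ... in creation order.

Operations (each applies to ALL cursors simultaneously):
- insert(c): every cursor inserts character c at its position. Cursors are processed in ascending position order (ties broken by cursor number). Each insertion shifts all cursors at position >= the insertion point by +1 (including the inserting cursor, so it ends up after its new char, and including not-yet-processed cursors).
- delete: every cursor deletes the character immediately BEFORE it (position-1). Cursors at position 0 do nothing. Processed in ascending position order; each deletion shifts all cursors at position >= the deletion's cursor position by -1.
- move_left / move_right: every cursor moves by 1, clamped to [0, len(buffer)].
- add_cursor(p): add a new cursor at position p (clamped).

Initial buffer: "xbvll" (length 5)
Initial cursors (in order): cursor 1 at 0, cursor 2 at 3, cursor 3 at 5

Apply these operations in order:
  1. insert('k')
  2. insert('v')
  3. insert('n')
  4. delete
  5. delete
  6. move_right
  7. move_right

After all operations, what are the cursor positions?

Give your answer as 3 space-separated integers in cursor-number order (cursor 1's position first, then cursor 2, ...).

After op 1 (insert('k')): buffer="kxbvkllk" (len 8), cursors c1@1 c2@5 c3@8, authorship 1...2..3
After op 2 (insert('v')): buffer="kvxbvkvllkv" (len 11), cursors c1@2 c2@7 c3@11, authorship 11...22..33
After op 3 (insert('n')): buffer="kvnxbvkvnllkvn" (len 14), cursors c1@3 c2@9 c3@14, authorship 111...222..333
After op 4 (delete): buffer="kvxbvkvllkv" (len 11), cursors c1@2 c2@7 c3@11, authorship 11...22..33
After op 5 (delete): buffer="kxbvkllk" (len 8), cursors c1@1 c2@5 c3@8, authorship 1...2..3
After op 6 (move_right): buffer="kxbvkllk" (len 8), cursors c1@2 c2@6 c3@8, authorship 1...2..3
After op 7 (move_right): buffer="kxbvkllk" (len 8), cursors c1@3 c2@7 c3@8, authorship 1...2..3

Answer: 3 7 8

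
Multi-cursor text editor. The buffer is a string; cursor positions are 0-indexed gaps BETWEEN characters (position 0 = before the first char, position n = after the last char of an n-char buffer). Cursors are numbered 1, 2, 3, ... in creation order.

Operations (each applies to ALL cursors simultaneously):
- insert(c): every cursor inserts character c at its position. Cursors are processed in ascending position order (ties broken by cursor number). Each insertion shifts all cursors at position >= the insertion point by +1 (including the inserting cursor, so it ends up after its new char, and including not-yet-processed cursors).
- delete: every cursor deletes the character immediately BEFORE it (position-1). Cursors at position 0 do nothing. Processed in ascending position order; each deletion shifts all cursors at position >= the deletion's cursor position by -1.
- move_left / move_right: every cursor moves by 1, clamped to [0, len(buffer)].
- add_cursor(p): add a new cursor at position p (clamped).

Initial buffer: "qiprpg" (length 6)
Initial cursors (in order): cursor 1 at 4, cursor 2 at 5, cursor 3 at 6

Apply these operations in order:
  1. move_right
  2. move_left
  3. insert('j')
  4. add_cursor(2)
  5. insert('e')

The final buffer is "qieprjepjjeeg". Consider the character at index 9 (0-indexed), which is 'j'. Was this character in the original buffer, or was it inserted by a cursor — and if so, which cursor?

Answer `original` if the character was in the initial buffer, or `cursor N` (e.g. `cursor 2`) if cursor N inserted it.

Answer: cursor 3

Derivation:
After op 1 (move_right): buffer="qiprpg" (len 6), cursors c1@5 c2@6 c3@6, authorship ......
After op 2 (move_left): buffer="qiprpg" (len 6), cursors c1@4 c2@5 c3@5, authorship ......
After op 3 (insert('j')): buffer="qiprjpjjg" (len 9), cursors c1@5 c2@8 c3@8, authorship ....1.23.
After op 4 (add_cursor(2)): buffer="qiprjpjjg" (len 9), cursors c4@2 c1@5 c2@8 c3@8, authorship ....1.23.
After op 5 (insert('e')): buffer="qieprjepjjeeg" (len 13), cursors c4@3 c1@7 c2@12 c3@12, authorship ..4..11.2323.
Authorship (.=original, N=cursor N): . . 4 . . 1 1 . 2 3 2 3 .
Index 9: author = 3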